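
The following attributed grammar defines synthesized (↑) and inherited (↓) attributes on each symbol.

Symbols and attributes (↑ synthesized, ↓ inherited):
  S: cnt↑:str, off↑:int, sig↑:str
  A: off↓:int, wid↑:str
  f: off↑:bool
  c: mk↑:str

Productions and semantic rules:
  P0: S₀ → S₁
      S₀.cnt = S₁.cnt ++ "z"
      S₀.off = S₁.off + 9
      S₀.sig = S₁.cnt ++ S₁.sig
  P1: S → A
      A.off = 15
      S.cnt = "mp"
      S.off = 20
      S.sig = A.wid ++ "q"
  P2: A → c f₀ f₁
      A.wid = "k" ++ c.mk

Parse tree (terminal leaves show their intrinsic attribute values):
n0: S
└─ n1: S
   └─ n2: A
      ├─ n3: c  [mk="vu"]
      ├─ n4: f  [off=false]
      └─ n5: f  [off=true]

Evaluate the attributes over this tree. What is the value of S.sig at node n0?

"mpkvuq"

1. n2.off = 15  [15]
2. n3.mk = "vu"  [terminal]
3. n4.off = false  [terminal]
4. n5.off = true  [terminal]
5. n2.wid = "kvu"  ["k" ++ c.mk]
6. n1.cnt = "mp"  ["mp"]
7. n1.off = 20  [20]
8. n1.sig = "kvuq"  [A.wid ++ "q"]
9. n0.cnt = "mpz"  [S₁.cnt ++ "z"]
10. n0.off = 29  [S₁.off + 9]
11. n0.sig = "mpkvuq"  [S₁.cnt ++ S₁.sig]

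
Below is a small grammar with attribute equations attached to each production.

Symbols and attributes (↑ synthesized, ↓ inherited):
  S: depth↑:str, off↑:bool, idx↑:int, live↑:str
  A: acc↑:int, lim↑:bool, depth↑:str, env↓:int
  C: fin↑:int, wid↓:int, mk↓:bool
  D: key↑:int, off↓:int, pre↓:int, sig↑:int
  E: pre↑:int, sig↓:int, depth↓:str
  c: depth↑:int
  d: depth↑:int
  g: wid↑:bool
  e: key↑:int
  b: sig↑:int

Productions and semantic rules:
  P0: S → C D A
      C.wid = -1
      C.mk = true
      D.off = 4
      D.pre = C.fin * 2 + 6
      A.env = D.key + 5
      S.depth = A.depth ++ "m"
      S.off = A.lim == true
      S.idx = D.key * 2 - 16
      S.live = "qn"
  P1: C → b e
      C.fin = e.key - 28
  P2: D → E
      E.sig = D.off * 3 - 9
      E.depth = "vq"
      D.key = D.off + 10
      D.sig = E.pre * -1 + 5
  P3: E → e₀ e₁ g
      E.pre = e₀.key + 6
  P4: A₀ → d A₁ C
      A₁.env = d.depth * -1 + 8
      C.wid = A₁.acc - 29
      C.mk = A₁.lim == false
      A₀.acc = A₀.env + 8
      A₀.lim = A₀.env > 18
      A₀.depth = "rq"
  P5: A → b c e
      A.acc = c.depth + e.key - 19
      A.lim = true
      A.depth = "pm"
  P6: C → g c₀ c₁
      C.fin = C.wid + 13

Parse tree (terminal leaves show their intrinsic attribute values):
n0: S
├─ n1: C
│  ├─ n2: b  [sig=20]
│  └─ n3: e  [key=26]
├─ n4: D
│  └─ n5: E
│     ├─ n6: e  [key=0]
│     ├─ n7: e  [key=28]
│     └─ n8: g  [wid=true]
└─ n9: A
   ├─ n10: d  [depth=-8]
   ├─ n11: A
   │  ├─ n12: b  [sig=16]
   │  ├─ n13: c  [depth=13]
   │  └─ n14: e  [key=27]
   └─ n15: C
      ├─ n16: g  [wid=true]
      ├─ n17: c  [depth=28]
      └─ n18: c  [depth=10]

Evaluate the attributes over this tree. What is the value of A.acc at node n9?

1. n1.wid = -1  [-1]
2. n1.mk = true  [true]
3. n2.sig = 20  [terminal]
4. n3.key = 26  [terminal]
5. n1.fin = -2  [e.key - 28]
6. n4.off = 4  [4]
7. n4.pre = 2  [C.fin * 2 + 6]
8. n5.sig = 3  [D.off * 3 - 9]
9. n5.depth = "vq"  ["vq"]
10. n6.key = 0  [terminal]
11. n7.key = 28  [terminal]
12. n8.wid = true  [terminal]
13. n5.pre = 6  [e₀.key + 6]
14. n4.key = 14  [D.off + 10]
15. n4.sig = -1  [E.pre * -1 + 5]
16. n9.env = 19  [D.key + 5]
17. n10.depth = -8  [terminal]
18. n11.env = 16  [d.depth * -1 + 8]
19. n12.sig = 16  [terminal]
20. n13.depth = 13  [terminal]
21. n14.key = 27  [terminal]
22. n11.acc = 21  [c.depth + e.key - 19]
23. n11.lim = true  [true]
24. n11.depth = "pm"  ["pm"]
25. n15.wid = -8  [A₁.acc - 29]
26. n15.mk = false  [A₁.lim == false]
27. n16.wid = true  [terminal]
28. n17.depth = 28  [terminal]
29. n18.depth = 10  [terminal]
30. n15.fin = 5  [C.wid + 13]
31. n9.acc = 27  [A₀.env + 8]
32. n9.lim = true  [A₀.env > 18]
33. n9.depth = "rq"  ["rq"]
34. n0.depth = "rqm"  [A.depth ++ "m"]
35. n0.off = true  [A.lim == true]
36. n0.idx = 12  [D.key * 2 - 16]
37. n0.live = "qn"  ["qn"]

27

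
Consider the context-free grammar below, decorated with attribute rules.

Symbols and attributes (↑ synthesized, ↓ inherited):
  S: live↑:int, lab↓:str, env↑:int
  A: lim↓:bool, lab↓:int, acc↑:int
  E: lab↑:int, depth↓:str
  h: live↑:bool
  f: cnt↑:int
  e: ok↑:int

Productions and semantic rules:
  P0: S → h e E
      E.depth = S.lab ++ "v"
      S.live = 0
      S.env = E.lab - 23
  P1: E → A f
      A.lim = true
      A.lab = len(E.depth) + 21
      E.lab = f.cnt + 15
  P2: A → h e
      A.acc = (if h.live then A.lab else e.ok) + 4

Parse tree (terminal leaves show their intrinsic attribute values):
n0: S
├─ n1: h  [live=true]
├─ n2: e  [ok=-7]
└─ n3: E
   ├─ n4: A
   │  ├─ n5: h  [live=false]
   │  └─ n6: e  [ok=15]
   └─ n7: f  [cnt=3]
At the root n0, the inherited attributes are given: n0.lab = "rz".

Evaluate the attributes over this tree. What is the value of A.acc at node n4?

19

1. n0.lab = "rz"  [given at root]
2. n1.live = true  [terminal]
3. n2.ok = -7  [terminal]
4. n3.depth = "rzv"  [S.lab ++ "v"]
5. n4.lim = true  [true]
6. n4.lab = 24  [len(E.depth) + 21]
7. n5.live = false  [terminal]
8. n6.ok = 15  [terminal]
9. n4.acc = 19  [(if h.live then A.lab else e.ok) + 4]
10. n7.cnt = 3  [terminal]
11. n3.lab = 18  [f.cnt + 15]
12. n0.live = 0  [0]
13. n0.env = -5  [E.lab - 23]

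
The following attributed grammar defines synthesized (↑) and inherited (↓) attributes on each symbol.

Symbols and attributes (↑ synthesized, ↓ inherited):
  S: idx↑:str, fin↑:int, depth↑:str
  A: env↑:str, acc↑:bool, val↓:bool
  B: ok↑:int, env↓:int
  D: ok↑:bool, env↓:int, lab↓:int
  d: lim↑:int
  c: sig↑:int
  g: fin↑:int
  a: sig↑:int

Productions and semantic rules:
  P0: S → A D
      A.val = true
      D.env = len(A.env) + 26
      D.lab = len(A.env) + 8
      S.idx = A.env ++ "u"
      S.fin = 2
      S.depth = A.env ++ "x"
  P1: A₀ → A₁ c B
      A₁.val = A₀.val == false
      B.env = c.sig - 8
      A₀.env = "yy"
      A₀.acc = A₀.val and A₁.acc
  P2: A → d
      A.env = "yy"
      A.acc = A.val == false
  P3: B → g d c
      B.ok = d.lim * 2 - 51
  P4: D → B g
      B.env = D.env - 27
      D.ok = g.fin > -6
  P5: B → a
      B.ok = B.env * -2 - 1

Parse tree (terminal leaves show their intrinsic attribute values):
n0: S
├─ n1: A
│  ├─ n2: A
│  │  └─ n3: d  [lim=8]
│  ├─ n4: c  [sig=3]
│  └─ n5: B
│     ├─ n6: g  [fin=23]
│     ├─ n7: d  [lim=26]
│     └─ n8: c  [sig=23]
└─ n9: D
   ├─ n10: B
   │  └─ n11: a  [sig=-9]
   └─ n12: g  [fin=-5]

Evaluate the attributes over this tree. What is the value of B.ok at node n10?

1. n1.val = true  [true]
2. n2.val = false  [A₀.val == false]
3. n3.lim = 8  [terminal]
4. n2.env = "yy"  ["yy"]
5. n2.acc = true  [A.val == false]
6. n4.sig = 3  [terminal]
7. n5.env = -5  [c.sig - 8]
8. n6.fin = 23  [terminal]
9. n7.lim = 26  [terminal]
10. n8.sig = 23  [terminal]
11. n5.ok = 1  [d.lim * 2 - 51]
12. n1.env = "yy"  ["yy"]
13. n1.acc = true  [A₀.val and A₁.acc]
14. n9.env = 28  [len(A.env) + 26]
15. n9.lab = 10  [len(A.env) + 8]
16. n10.env = 1  [D.env - 27]
17. n11.sig = -9  [terminal]
18. n10.ok = -3  [B.env * -2 - 1]
19. n12.fin = -5  [terminal]
20. n9.ok = true  [g.fin > -6]
21. n0.idx = "yyu"  [A.env ++ "u"]
22. n0.fin = 2  [2]
23. n0.depth = "yyx"  [A.env ++ "x"]

-3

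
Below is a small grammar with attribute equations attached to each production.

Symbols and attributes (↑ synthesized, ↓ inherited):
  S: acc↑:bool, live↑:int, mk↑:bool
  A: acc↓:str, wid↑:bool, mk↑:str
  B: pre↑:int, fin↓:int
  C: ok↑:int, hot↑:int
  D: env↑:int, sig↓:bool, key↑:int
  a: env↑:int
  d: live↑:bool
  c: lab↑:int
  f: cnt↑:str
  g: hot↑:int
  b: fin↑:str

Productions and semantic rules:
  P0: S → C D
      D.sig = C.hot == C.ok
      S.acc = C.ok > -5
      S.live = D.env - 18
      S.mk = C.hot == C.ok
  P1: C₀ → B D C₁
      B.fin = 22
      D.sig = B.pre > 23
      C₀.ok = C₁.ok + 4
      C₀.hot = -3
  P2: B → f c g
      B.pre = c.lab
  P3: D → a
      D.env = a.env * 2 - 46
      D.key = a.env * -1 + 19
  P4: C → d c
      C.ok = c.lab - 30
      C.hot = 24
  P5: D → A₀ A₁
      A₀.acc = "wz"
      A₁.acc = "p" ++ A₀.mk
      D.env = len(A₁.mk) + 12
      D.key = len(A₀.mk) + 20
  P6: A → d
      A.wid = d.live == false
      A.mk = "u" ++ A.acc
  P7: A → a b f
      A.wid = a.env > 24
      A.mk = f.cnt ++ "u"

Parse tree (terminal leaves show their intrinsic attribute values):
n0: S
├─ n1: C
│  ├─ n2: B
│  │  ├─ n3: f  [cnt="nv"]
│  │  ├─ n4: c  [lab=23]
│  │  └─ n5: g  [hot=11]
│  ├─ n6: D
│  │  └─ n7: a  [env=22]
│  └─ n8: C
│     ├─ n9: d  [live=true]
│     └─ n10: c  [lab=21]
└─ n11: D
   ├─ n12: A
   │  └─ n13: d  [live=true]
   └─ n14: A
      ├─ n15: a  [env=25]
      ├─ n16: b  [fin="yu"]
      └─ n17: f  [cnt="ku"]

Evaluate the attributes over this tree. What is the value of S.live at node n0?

1. n2.fin = 22  [22]
2. n3.cnt = "nv"  [terminal]
3. n4.lab = 23  [terminal]
4. n5.hot = 11  [terminal]
5. n2.pre = 23  [c.lab]
6. n6.sig = false  [B.pre > 23]
7. n7.env = 22  [terminal]
8. n6.env = -2  [a.env * 2 - 46]
9. n6.key = -3  [a.env * -1 + 19]
10. n9.live = true  [terminal]
11. n10.lab = 21  [terminal]
12. n8.ok = -9  [c.lab - 30]
13. n8.hot = 24  [24]
14. n1.ok = -5  [C₁.ok + 4]
15. n1.hot = -3  [-3]
16. n11.sig = false  [C.hot == C.ok]
17. n12.acc = "wz"  ["wz"]
18. n13.live = true  [terminal]
19. n12.wid = false  [d.live == false]
20. n12.mk = "uwz"  ["u" ++ A.acc]
21. n14.acc = "puwz"  ["p" ++ A₀.mk]
22. n15.env = 25  [terminal]
23. n16.fin = "yu"  [terminal]
24. n17.cnt = "ku"  [terminal]
25. n14.wid = true  [a.env > 24]
26. n14.mk = "kuu"  [f.cnt ++ "u"]
27. n11.env = 15  [len(A₁.mk) + 12]
28. n11.key = 23  [len(A₀.mk) + 20]
29. n0.acc = false  [C.ok > -5]
30. n0.live = -3  [D.env - 18]
31. n0.mk = false  [C.hot == C.ok]

-3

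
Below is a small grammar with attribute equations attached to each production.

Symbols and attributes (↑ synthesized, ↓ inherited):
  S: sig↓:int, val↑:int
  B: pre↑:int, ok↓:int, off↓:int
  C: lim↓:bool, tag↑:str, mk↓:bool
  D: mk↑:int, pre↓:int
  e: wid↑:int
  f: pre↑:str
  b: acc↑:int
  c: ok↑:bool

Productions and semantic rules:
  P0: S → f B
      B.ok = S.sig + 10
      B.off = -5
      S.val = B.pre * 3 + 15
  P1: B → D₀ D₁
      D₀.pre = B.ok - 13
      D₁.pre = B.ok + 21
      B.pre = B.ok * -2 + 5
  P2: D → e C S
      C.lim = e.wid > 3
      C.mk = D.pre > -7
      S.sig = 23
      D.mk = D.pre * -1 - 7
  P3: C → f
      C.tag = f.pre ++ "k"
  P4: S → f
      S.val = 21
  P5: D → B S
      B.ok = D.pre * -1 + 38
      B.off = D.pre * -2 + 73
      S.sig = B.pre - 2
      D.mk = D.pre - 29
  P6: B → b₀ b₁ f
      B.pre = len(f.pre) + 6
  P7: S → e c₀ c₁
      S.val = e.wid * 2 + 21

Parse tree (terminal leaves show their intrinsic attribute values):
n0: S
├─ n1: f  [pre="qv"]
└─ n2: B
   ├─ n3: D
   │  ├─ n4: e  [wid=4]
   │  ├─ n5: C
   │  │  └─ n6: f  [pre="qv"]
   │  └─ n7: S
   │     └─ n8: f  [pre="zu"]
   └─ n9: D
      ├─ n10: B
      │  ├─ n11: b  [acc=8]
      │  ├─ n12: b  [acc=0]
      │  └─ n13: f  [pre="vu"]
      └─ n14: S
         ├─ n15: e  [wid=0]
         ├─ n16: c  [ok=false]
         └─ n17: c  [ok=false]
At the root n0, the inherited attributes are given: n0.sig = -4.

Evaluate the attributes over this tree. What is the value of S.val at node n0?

1. n0.sig = -4  [given at root]
2. n1.pre = "qv"  [terminal]
3. n2.ok = 6  [S.sig + 10]
4. n2.off = -5  [-5]
5. n3.pre = -7  [B.ok - 13]
6. n4.wid = 4  [terminal]
7. n5.lim = true  [e.wid > 3]
8. n5.mk = false  [D.pre > -7]
9. n6.pre = "qv"  [terminal]
10. n5.tag = "qvk"  [f.pre ++ "k"]
11. n7.sig = 23  [23]
12. n8.pre = "zu"  [terminal]
13. n7.val = 21  [21]
14. n3.mk = 0  [D.pre * -1 - 7]
15. n9.pre = 27  [B.ok + 21]
16. n10.ok = 11  [D.pre * -1 + 38]
17. n10.off = 19  [D.pre * -2 + 73]
18. n11.acc = 8  [terminal]
19. n12.acc = 0  [terminal]
20. n13.pre = "vu"  [terminal]
21. n10.pre = 8  [len(f.pre) + 6]
22. n14.sig = 6  [B.pre - 2]
23. n15.wid = 0  [terminal]
24. n16.ok = false  [terminal]
25. n17.ok = false  [terminal]
26. n14.val = 21  [e.wid * 2 + 21]
27. n9.mk = -2  [D.pre - 29]
28. n2.pre = -7  [B.ok * -2 + 5]
29. n0.val = -6  [B.pre * 3 + 15]

-6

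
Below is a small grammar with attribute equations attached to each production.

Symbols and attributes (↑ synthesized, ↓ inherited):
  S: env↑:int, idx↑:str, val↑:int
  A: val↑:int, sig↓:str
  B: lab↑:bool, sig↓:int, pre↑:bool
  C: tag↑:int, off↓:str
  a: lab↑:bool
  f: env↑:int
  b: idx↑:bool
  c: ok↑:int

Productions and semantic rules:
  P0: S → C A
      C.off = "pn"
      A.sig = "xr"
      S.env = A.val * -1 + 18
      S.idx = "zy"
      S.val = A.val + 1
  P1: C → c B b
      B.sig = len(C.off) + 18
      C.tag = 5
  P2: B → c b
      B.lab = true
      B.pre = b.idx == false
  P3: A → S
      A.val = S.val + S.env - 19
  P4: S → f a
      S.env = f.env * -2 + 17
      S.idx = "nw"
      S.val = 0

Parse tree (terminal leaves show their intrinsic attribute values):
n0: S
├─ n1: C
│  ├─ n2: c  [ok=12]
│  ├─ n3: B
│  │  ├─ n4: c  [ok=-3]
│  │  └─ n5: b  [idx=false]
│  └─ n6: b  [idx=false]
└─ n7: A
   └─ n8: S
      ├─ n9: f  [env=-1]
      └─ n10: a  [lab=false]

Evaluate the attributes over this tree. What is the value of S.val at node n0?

1

1. n1.off = "pn"  ["pn"]
2. n2.ok = 12  [terminal]
3. n3.sig = 20  [len(C.off) + 18]
4. n4.ok = -3  [terminal]
5. n5.idx = false  [terminal]
6. n3.lab = true  [true]
7. n3.pre = true  [b.idx == false]
8. n6.idx = false  [terminal]
9. n1.tag = 5  [5]
10. n7.sig = "xr"  ["xr"]
11. n9.env = -1  [terminal]
12. n10.lab = false  [terminal]
13. n8.env = 19  [f.env * -2 + 17]
14. n8.idx = "nw"  ["nw"]
15. n8.val = 0  [0]
16. n7.val = 0  [S.val + S.env - 19]
17. n0.env = 18  [A.val * -1 + 18]
18. n0.idx = "zy"  ["zy"]
19. n0.val = 1  [A.val + 1]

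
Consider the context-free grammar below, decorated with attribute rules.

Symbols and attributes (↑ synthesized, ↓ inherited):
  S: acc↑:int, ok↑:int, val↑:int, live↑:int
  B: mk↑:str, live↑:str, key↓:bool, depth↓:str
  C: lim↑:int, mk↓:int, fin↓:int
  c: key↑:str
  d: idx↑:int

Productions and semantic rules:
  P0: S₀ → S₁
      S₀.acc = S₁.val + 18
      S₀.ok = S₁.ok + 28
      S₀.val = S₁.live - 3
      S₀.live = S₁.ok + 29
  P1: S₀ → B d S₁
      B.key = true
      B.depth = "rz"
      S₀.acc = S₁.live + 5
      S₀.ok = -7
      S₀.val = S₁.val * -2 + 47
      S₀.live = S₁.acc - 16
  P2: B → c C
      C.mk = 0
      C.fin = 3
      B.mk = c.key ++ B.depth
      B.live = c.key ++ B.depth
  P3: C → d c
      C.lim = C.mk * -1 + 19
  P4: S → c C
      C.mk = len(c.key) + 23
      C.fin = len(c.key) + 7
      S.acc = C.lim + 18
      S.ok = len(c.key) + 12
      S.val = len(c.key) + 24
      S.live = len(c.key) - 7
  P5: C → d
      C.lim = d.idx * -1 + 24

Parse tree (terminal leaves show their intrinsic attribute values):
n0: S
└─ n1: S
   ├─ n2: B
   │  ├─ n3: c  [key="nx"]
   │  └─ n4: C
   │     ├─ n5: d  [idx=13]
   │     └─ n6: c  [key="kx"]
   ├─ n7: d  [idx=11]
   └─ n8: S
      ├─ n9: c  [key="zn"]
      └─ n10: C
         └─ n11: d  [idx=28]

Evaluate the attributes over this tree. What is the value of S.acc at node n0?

13

1. n2.key = true  [true]
2. n2.depth = "rz"  ["rz"]
3. n3.key = "nx"  [terminal]
4. n4.mk = 0  [0]
5. n4.fin = 3  [3]
6. n5.idx = 13  [terminal]
7. n6.key = "kx"  [terminal]
8. n4.lim = 19  [C.mk * -1 + 19]
9. n2.mk = "nxrz"  [c.key ++ B.depth]
10. n2.live = "nxrz"  [c.key ++ B.depth]
11. n7.idx = 11  [terminal]
12. n9.key = "zn"  [terminal]
13. n10.mk = 25  [len(c.key) + 23]
14. n10.fin = 9  [len(c.key) + 7]
15. n11.idx = 28  [terminal]
16. n10.lim = -4  [d.idx * -1 + 24]
17. n8.acc = 14  [C.lim + 18]
18. n8.ok = 14  [len(c.key) + 12]
19. n8.val = 26  [len(c.key) + 24]
20. n8.live = -5  [len(c.key) - 7]
21. n1.acc = 0  [S₁.live + 5]
22. n1.ok = -7  [-7]
23. n1.val = -5  [S₁.val * -2 + 47]
24. n1.live = -2  [S₁.acc - 16]
25. n0.acc = 13  [S₁.val + 18]
26. n0.ok = 21  [S₁.ok + 28]
27. n0.val = -5  [S₁.live - 3]
28. n0.live = 22  [S₁.ok + 29]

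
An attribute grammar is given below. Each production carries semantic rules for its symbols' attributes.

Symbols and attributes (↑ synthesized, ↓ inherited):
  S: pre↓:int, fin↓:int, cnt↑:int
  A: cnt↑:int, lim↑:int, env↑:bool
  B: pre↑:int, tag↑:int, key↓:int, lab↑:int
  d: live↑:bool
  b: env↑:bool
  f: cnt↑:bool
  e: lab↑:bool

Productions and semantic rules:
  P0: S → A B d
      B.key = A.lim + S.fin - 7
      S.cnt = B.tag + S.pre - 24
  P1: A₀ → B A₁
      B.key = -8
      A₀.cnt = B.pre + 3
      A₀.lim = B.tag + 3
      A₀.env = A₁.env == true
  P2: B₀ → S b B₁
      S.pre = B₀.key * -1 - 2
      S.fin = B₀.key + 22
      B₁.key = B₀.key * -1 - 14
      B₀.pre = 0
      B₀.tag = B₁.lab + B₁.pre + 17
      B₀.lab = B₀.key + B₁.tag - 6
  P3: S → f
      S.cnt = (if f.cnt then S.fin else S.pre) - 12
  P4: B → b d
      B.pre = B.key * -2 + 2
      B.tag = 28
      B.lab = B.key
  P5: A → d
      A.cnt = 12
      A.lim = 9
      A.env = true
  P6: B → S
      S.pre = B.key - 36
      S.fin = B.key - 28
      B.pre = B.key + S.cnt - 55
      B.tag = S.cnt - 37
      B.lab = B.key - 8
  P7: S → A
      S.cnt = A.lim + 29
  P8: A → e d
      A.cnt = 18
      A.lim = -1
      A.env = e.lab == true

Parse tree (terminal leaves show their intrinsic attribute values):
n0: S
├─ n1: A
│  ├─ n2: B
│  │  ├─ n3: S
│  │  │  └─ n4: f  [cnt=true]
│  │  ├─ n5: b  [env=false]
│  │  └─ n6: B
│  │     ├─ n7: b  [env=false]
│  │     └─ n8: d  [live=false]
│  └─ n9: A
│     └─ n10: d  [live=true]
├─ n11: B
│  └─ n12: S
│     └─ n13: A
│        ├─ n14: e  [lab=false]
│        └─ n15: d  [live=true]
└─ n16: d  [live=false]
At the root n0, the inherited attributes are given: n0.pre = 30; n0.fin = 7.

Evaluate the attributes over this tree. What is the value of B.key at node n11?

1. n0.pre = 30  [given at root]
2. n0.fin = 7  [given at root]
3. n2.key = -8  [-8]
4. n3.pre = 6  [B₀.key * -1 - 2]
5. n3.fin = 14  [B₀.key + 22]
6. n4.cnt = true  [terminal]
7. n3.cnt = 2  [(if f.cnt then S.fin else S.pre) - 12]
8. n5.env = false  [terminal]
9. n6.key = -6  [B₀.key * -1 - 14]
10. n7.env = false  [terminal]
11. n8.live = false  [terminal]
12. n6.pre = 14  [B.key * -2 + 2]
13. n6.tag = 28  [28]
14. n6.lab = -6  [B.key]
15. n2.pre = 0  [0]
16. n2.tag = 25  [B₁.lab + B₁.pre + 17]
17. n2.lab = 14  [B₀.key + B₁.tag - 6]
18. n10.live = true  [terminal]
19. n9.cnt = 12  [12]
20. n9.lim = 9  [9]
21. n9.env = true  [true]
22. n1.cnt = 3  [B.pre + 3]
23. n1.lim = 28  [B.tag + 3]
24. n1.env = true  [A₁.env == true]
25. n11.key = 28  [A.lim + S.fin - 7]
26. n12.pre = -8  [B.key - 36]
27. n12.fin = 0  [B.key - 28]
28. n14.lab = false  [terminal]
29. n15.live = true  [terminal]
30. n13.cnt = 18  [18]
31. n13.lim = -1  [-1]
32. n13.env = false  [e.lab == true]
33. n12.cnt = 28  [A.lim + 29]
34. n11.pre = 1  [B.key + S.cnt - 55]
35. n11.tag = -9  [S.cnt - 37]
36. n11.lab = 20  [B.key - 8]
37. n16.live = false  [terminal]
38. n0.cnt = -3  [B.tag + S.pre - 24]

28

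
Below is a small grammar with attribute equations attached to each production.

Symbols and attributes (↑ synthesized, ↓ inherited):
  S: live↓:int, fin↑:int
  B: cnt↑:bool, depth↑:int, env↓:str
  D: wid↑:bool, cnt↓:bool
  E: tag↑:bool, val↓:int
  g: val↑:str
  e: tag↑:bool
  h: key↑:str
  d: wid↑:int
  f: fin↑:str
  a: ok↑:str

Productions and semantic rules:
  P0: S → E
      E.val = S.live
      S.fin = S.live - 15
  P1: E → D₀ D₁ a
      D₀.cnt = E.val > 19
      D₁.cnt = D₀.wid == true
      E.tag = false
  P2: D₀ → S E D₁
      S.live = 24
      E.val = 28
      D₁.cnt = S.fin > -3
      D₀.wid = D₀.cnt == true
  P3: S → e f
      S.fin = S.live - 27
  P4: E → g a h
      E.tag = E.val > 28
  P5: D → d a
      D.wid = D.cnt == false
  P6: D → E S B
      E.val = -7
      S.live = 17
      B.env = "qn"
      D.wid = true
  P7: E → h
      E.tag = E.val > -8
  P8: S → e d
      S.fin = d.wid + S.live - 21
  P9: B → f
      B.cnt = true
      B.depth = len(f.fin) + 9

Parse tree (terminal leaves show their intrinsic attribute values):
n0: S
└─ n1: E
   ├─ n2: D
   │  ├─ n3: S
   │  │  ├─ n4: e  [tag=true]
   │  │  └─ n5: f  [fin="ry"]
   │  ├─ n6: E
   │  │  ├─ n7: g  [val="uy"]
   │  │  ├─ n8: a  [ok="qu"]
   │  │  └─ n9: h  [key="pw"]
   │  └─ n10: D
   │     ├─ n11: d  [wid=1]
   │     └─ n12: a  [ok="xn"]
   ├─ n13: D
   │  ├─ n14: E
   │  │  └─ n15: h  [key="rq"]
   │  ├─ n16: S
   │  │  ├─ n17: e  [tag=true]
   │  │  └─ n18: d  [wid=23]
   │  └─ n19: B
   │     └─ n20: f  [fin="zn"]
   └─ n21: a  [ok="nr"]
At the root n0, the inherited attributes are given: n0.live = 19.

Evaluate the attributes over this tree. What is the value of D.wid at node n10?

1. n0.live = 19  [given at root]
2. n1.val = 19  [S.live]
3. n2.cnt = false  [E.val > 19]
4. n3.live = 24  [24]
5. n4.tag = true  [terminal]
6. n5.fin = "ry"  [terminal]
7. n3.fin = -3  [S.live - 27]
8. n6.val = 28  [28]
9. n7.val = "uy"  [terminal]
10. n8.ok = "qu"  [terminal]
11. n9.key = "pw"  [terminal]
12. n6.tag = false  [E.val > 28]
13. n10.cnt = false  [S.fin > -3]
14. n11.wid = 1  [terminal]
15. n12.ok = "xn"  [terminal]
16. n10.wid = true  [D.cnt == false]
17. n2.wid = false  [D₀.cnt == true]
18. n13.cnt = false  [D₀.wid == true]
19. n14.val = -7  [-7]
20. n15.key = "rq"  [terminal]
21. n14.tag = true  [E.val > -8]
22. n16.live = 17  [17]
23. n17.tag = true  [terminal]
24. n18.wid = 23  [terminal]
25. n16.fin = 19  [d.wid + S.live - 21]
26. n19.env = "qn"  ["qn"]
27. n20.fin = "zn"  [terminal]
28. n19.cnt = true  [true]
29. n19.depth = 11  [len(f.fin) + 9]
30. n13.wid = true  [true]
31. n21.ok = "nr"  [terminal]
32. n1.tag = false  [false]
33. n0.fin = 4  [S.live - 15]

true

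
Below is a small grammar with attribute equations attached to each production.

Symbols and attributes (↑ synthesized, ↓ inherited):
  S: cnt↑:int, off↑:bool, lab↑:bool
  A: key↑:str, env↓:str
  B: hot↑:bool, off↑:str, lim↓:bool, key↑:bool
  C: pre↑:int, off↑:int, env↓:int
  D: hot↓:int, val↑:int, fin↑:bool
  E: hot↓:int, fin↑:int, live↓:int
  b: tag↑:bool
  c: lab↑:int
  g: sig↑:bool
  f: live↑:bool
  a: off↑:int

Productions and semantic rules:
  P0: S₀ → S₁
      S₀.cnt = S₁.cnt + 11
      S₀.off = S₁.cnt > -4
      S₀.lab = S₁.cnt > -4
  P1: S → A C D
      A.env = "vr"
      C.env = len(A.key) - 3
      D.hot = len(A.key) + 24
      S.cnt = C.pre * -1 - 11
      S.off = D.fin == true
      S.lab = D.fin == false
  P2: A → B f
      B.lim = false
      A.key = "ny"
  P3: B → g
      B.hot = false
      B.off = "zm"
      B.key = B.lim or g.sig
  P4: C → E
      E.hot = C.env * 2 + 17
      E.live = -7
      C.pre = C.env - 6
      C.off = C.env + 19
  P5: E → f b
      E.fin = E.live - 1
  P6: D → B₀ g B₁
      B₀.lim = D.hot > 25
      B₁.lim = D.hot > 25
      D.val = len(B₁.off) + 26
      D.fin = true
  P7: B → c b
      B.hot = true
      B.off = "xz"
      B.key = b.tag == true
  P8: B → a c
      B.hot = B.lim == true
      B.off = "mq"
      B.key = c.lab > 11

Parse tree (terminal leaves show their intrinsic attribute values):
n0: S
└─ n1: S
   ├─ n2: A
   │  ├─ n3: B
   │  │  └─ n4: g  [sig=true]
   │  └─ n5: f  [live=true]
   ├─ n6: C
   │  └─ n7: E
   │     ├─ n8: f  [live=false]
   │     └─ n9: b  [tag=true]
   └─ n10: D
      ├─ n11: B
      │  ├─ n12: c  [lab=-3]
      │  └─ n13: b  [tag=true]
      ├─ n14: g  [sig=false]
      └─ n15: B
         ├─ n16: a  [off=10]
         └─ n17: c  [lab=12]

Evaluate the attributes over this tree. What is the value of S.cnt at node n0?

1. n2.env = "vr"  ["vr"]
2. n3.lim = false  [false]
3. n4.sig = true  [terminal]
4. n3.hot = false  [false]
5. n3.off = "zm"  ["zm"]
6. n3.key = true  [B.lim or g.sig]
7. n5.live = true  [terminal]
8. n2.key = "ny"  ["ny"]
9. n6.env = -1  [len(A.key) - 3]
10. n7.hot = 15  [C.env * 2 + 17]
11. n7.live = -7  [-7]
12. n8.live = false  [terminal]
13. n9.tag = true  [terminal]
14. n7.fin = -8  [E.live - 1]
15. n6.pre = -7  [C.env - 6]
16. n6.off = 18  [C.env + 19]
17. n10.hot = 26  [len(A.key) + 24]
18. n11.lim = true  [D.hot > 25]
19. n12.lab = -3  [terminal]
20. n13.tag = true  [terminal]
21. n11.hot = true  [true]
22. n11.off = "xz"  ["xz"]
23. n11.key = true  [b.tag == true]
24. n14.sig = false  [terminal]
25. n15.lim = true  [D.hot > 25]
26. n16.off = 10  [terminal]
27. n17.lab = 12  [terminal]
28. n15.hot = true  [B.lim == true]
29. n15.off = "mq"  ["mq"]
30. n15.key = true  [c.lab > 11]
31. n10.val = 28  [len(B₁.off) + 26]
32. n10.fin = true  [true]
33. n1.cnt = -4  [C.pre * -1 - 11]
34. n1.off = true  [D.fin == true]
35. n1.lab = false  [D.fin == false]
36. n0.cnt = 7  [S₁.cnt + 11]
37. n0.off = false  [S₁.cnt > -4]
38. n0.lab = false  [S₁.cnt > -4]

7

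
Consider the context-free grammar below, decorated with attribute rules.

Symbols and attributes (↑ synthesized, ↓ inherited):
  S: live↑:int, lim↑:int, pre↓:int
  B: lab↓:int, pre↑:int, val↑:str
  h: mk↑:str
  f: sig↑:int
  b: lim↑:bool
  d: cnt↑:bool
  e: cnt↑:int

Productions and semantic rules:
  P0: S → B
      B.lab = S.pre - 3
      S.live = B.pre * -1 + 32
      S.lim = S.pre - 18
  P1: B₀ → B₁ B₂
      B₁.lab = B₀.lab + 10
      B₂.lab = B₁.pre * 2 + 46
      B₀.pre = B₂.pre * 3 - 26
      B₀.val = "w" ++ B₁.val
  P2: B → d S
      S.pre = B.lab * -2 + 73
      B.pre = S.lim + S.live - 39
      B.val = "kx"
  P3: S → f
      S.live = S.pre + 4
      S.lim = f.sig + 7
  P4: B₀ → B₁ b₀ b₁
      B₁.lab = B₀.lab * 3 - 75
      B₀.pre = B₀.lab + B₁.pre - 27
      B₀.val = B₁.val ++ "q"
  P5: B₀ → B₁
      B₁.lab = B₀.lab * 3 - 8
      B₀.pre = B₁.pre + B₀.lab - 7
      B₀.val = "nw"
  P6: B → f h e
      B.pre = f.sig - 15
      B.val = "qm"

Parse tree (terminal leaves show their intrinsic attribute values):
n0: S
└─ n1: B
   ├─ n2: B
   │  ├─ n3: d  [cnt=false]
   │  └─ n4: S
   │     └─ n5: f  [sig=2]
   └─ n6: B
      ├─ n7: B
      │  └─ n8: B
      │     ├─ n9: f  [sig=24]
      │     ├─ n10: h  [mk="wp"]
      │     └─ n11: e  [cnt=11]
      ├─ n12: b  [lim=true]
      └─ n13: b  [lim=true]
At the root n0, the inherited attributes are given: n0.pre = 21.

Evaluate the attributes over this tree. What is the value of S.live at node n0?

22

1. n0.pre = 21  [given at root]
2. n1.lab = 18  [S.pre - 3]
3. n2.lab = 28  [B₀.lab + 10]
4. n3.cnt = false  [terminal]
5. n4.pre = 17  [B.lab * -2 + 73]
6. n5.sig = 2  [terminal]
7. n4.live = 21  [S.pre + 4]
8. n4.lim = 9  [f.sig + 7]
9. n2.pre = -9  [S.lim + S.live - 39]
10. n2.val = "kx"  ["kx"]
11. n6.lab = 28  [B₁.pre * 2 + 46]
12. n7.lab = 9  [B₀.lab * 3 - 75]
13. n8.lab = 19  [B₀.lab * 3 - 8]
14. n9.sig = 24  [terminal]
15. n10.mk = "wp"  [terminal]
16. n11.cnt = 11  [terminal]
17. n8.pre = 9  [f.sig - 15]
18. n8.val = "qm"  ["qm"]
19. n7.pre = 11  [B₁.pre + B₀.lab - 7]
20. n7.val = "nw"  ["nw"]
21. n12.lim = true  [terminal]
22. n13.lim = true  [terminal]
23. n6.pre = 12  [B₀.lab + B₁.pre - 27]
24. n6.val = "nwq"  [B₁.val ++ "q"]
25. n1.pre = 10  [B₂.pre * 3 - 26]
26. n1.val = "wkx"  ["w" ++ B₁.val]
27. n0.live = 22  [B.pre * -1 + 32]
28. n0.lim = 3  [S.pre - 18]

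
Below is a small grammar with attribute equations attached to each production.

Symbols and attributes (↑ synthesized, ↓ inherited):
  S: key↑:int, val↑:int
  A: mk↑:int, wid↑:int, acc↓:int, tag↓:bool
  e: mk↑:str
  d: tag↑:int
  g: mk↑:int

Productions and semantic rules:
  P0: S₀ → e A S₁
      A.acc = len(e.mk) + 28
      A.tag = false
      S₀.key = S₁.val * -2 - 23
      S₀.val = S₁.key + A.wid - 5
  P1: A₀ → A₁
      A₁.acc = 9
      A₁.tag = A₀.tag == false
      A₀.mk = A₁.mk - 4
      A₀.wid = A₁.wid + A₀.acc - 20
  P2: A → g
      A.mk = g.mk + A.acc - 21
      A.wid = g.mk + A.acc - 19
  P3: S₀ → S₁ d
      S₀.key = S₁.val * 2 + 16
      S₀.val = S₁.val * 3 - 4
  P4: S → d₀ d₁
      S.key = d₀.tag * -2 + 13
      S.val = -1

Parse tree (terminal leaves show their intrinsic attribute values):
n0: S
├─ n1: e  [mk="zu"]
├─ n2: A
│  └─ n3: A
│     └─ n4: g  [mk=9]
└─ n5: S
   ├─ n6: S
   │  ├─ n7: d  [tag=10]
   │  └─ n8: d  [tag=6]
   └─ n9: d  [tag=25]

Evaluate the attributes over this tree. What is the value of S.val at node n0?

1. n1.mk = "zu"  [terminal]
2. n2.acc = 30  [len(e.mk) + 28]
3. n2.tag = false  [false]
4. n3.acc = 9  [9]
5. n3.tag = true  [A₀.tag == false]
6. n4.mk = 9  [terminal]
7. n3.mk = -3  [g.mk + A.acc - 21]
8. n3.wid = -1  [g.mk + A.acc - 19]
9. n2.mk = -7  [A₁.mk - 4]
10. n2.wid = 9  [A₁.wid + A₀.acc - 20]
11. n7.tag = 10  [terminal]
12. n8.tag = 6  [terminal]
13. n6.key = -7  [d₀.tag * -2 + 13]
14. n6.val = -1  [-1]
15. n9.tag = 25  [terminal]
16. n5.key = 14  [S₁.val * 2 + 16]
17. n5.val = -7  [S₁.val * 3 - 4]
18. n0.key = -9  [S₁.val * -2 - 23]
19. n0.val = 18  [S₁.key + A.wid - 5]

18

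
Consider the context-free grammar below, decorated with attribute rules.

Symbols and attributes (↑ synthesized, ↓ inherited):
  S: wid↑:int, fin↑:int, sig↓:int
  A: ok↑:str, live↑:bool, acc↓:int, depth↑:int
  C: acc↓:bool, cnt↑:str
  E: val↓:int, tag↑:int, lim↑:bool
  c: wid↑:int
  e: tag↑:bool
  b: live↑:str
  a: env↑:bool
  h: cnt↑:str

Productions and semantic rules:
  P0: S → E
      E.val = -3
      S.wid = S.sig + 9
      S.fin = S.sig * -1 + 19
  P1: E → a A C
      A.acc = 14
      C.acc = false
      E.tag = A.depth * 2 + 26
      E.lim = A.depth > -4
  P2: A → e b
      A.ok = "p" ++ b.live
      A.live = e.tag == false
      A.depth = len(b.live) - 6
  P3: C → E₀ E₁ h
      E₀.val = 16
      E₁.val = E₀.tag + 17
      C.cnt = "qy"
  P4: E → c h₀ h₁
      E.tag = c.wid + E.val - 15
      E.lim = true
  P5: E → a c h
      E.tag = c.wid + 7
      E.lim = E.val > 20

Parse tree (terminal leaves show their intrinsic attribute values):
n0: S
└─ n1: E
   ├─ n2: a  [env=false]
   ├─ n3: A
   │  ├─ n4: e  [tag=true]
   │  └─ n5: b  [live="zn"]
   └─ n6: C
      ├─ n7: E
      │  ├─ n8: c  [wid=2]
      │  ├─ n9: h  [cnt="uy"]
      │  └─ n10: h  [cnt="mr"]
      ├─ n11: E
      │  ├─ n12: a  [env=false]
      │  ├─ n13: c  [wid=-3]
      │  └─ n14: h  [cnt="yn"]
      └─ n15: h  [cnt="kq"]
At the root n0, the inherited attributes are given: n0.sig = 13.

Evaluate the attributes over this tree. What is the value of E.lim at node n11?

false

1. n0.sig = 13  [given at root]
2. n1.val = -3  [-3]
3. n2.env = false  [terminal]
4. n3.acc = 14  [14]
5. n4.tag = true  [terminal]
6. n5.live = "zn"  [terminal]
7. n3.ok = "pzn"  ["p" ++ b.live]
8. n3.live = false  [e.tag == false]
9. n3.depth = -4  [len(b.live) - 6]
10. n6.acc = false  [false]
11. n7.val = 16  [16]
12. n8.wid = 2  [terminal]
13. n9.cnt = "uy"  [terminal]
14. n10.cnt = "mr"  [terminal]
15. n7.tag = 3  [c.wid + E.val - 15]
16. n7.lim = true  [true]
17. n11.val = 20  [E₀.tag + 17]
18. n12.env = false  [terminal]
19. n13.wid = -3  [terminal]
20. n14.cnt = "yn"  [terminal]
21. n11.tag = 4  [c.wid + 7]
22. n11.lim = false  [E.val > 20]
23. n15.cnt = "kq"  [terminal]
24. n6.cnt = "qy"  ["qy"]
25. n1.tag = 18  [A.depth * 2 + 26]
26. n1.lim = false  [A.depth > -4]
27. n0.wid = 22  [S.sig + 9]
28. n0.fin = 6  [S.sig * -1 + 19]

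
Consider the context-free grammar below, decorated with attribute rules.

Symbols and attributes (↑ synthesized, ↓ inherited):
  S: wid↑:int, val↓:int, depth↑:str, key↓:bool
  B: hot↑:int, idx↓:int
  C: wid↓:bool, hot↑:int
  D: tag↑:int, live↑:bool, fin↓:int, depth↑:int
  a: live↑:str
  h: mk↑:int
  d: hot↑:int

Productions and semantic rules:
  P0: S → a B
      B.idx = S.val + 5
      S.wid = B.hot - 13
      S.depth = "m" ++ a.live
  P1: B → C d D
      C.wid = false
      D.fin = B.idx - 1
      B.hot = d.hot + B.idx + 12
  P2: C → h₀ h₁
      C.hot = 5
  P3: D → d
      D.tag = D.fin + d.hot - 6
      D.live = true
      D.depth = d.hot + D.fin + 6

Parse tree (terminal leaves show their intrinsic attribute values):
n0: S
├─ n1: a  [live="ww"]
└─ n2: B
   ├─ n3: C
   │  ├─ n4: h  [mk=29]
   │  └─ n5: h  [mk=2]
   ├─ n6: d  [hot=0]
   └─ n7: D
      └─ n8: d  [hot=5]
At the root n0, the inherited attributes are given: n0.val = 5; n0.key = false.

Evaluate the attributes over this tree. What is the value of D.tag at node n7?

1. n0.val = 5  [given at root]
2. n0.key = false  [given at root]
3. n1.live = "ww"  [terminal]
4. n2.idx = 10  [S.val + 5]
5. n3.wid = false  [false]
6. n4.mk = 29  [terminal]
7. n5.mk = 2  [terminal]
8. n3.hot = 5  [5]
9. n6.hot = 0  [terminal]
10. n7.fin = 9  [B.idx - 1]
11. n8.hot = 5  [terminal]
12. n7.tag = 8  [D.fin + d.hot - 6]
13. n7.live = true  [true]
14. n7.depth = 20  [d.hot + D.fin + 6]
15. n2.hot = 22  [d.hot + B.idx + 12]
16. n0.wid = 9  [B.hot - 13]
17. n0.depth = "mww"  ["m" ++ a.live]

8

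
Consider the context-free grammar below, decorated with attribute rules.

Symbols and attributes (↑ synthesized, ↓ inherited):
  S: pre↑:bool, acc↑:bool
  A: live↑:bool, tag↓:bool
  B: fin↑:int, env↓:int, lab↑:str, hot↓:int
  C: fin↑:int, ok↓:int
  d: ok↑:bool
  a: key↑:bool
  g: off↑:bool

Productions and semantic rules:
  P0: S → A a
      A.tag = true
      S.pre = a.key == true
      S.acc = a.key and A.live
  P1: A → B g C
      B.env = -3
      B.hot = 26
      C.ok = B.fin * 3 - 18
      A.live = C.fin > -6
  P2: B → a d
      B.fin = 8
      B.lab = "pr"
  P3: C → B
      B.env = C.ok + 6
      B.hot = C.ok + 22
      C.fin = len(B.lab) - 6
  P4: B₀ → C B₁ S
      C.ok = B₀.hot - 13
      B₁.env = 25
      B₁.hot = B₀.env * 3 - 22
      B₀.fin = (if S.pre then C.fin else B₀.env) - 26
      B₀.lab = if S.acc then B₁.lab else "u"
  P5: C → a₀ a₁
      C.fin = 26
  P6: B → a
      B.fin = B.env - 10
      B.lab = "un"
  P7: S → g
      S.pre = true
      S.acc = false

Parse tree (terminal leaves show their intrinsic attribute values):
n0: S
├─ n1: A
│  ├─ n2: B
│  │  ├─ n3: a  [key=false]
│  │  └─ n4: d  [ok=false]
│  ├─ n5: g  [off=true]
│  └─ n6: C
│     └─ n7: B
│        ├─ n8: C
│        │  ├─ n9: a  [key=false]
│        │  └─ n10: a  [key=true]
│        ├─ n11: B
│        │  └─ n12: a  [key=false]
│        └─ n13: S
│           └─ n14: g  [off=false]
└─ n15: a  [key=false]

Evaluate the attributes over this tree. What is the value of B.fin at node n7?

0

1. n1.tag = true  [true]
2. n2.env = -3  [-3]
3. n2.hot = 26  [26]
4. n3.key = false  [terminal]
5. n4.ok = false  [terminal]
6. n2.fin = 8  [8]
7. n2.lab = "pr"  ["pr"]
8. n5.off = true  [terminal]
9. n6.ok = 6  [B.fin * 3 - 18]
10. n7.env = 12  [C.ok + 6]
11. n7.hot = 28  [C.ok + 22]
12. n8.ok = 15  [B₀.hot - 13]
13. n9.key = false  [terminal]
14. n10.key = true  [terminal]
15. n8.fin = 26  [26]
16. n11.env = 25  [25]
17. n11.hot = 14  [B₀.env * 3 - 22]
18. n12.key = false  [terminal]
19. n11.fin = 15  [B.env - 10]
20. n11.lab = "un"  ["un"]
21. n14.off = false  [terminal]
22. n13.pre = true  [true]
23. n13.acc = false  [false]
24. n7.fin = 0  [(if S.pre then C.fin else B₀.env) - 26]
25. n7.lab = "u"  [if S.acc then B₁.lab else "u"]
26. n6.fin = -5  [len(B.lab) - 6]
27. n1.live = true  [C.fin > -6]
28. n15.key = false  [terminal]
29. n0.pre = false  [a.key == true]
30. n0.acc = false  [a.key and A.live]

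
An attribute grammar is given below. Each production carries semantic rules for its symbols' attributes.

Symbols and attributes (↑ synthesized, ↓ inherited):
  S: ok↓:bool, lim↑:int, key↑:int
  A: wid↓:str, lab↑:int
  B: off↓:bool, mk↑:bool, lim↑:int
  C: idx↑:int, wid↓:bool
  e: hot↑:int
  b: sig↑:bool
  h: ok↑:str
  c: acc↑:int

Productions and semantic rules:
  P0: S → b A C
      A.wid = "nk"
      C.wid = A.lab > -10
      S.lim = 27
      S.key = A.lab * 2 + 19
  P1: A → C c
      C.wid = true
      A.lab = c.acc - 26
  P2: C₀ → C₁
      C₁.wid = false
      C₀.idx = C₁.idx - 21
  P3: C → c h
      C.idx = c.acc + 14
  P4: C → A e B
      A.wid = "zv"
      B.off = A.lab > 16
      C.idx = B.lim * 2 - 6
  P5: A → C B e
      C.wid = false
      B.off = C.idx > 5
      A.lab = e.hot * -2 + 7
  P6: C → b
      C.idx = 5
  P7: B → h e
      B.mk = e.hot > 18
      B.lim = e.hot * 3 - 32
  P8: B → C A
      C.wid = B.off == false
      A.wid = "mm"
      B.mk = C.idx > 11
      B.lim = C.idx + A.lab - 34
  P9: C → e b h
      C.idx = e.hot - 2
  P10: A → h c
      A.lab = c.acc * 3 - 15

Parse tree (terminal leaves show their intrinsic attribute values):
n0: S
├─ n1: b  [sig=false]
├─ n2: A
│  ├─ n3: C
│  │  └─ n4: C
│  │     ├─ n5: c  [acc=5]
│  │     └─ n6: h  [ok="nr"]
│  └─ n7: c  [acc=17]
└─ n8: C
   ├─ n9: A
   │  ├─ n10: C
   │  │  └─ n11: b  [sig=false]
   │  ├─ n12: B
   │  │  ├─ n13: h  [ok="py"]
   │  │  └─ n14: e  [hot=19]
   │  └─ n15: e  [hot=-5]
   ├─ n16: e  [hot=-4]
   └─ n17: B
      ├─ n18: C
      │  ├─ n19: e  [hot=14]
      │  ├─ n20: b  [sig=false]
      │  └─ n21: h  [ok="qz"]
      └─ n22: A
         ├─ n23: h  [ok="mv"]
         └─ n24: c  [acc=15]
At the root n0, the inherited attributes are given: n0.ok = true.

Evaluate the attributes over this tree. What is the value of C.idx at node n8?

1. n0.ok = true  [given at root]
2. n1.sig = false  [terminal]
3. n2.wid = "nk"  ["nk"]
4. n3.wid = true  [true]
5. n4.wid = false  [false]
6. n5.acc = 5  [terminal]
7. n6.ok = "nr"  [terminal]
8. n4.idx = 19  [c.acc + 14]
9. n3.idx = -2  [C₁.idx - 21]
10. n7.acc = 17  [terminal]
11. n2.lab = -9  [c.acc - 26]
12. n8.wid = true  [A.lab > -10]
13. n9.wid = "zv"  ["zv"]
14. n10.wid = false  [false]
15. n11.sig = false  [terminal]
16. n10.idx = 5  [5]
17. n12.off = false  [C.idx > 5]
18. n13.ok = "py"  [terminal]
19. n14.hot = 19  [terminal]
20. n12.mk = true  [e.hot > 18]
21. n12.lim = 25  [e.hot * 3 - 32]
22. n15.hot = -5  [terminal]
23. n9.lab = 17  [e.hot * -2 + 7]
24. n16.hot = -4  [terminal]
25. n17.off = true  [A.lab > 16]
26. n18.wid = false  [B.off == false]
27. n19.hot = 14  [terminal]
28. n20.sig = false  [terminal]
29. n21.ok = "qz"  [terminal]
30. n18.idx = 12  [e.hot - 2]
31. n22.wid = "mm"  ["mm"]
32. n23.ok = "mv"  [terminal]
33. n24.acc = 15  [terminal]
34. n22.lab = 30  [c.acc * 3 - 15]
35. n17.mk = true  [C.idx > 11]
36. n17.lim = 8  [C.idx + A.lab - 34]
37. n8.idx = 10  [B.lim * 2 - 6]
38. n0.lim = 27  [27]
39. n0.key = 1  [A.lab * 2 + 19]

10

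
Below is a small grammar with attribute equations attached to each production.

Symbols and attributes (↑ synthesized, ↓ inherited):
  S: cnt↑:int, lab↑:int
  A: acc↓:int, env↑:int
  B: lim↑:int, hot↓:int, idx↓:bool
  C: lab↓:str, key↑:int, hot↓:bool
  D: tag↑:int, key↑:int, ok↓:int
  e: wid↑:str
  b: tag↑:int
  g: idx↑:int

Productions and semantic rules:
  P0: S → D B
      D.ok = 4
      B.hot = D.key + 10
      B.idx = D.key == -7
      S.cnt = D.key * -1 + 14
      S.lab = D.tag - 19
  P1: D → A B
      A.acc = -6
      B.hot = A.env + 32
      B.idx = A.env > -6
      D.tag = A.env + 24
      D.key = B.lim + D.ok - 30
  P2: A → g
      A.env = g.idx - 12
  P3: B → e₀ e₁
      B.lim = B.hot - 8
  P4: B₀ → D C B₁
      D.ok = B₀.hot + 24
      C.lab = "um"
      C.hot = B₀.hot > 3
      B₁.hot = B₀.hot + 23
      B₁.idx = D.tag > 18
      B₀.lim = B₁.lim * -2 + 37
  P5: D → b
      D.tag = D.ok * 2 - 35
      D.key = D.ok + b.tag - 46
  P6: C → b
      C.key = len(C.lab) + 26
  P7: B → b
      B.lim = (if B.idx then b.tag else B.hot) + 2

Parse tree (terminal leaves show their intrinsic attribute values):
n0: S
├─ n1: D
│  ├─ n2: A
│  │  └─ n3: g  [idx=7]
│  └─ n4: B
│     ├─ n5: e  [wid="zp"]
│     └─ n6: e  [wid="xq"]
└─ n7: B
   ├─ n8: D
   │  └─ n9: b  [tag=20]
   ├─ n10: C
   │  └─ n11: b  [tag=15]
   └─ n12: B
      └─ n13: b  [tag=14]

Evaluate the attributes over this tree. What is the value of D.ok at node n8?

27

1. n1.ok = 4  [4]
2. n2.acc = -6  [-6]
3. n3.idx = 7  [terminal]
4. n2.env = -5  [g.idx - 12]
5. n4.hot = 27  [A.env + 32]
6. n4.idx = true  [A.env > -6]
7. n5.wid = "zp"  [terminal]
8. n6.wid = "xq"  [terminal]
9. n4.lim = 19  [B.hot - 8]
10. n1.tag = 19  [A.env + 24]
11. n1.key = -7  [B.lim + D.ok - 30]
12. n7.hot = 3  [D.key + 10]
13. n7.idx = true  [D.key == -7]
14. n8.ok = 27  [B₀.hot + 24]
15. n9.tag = 20  [terminal]
16. n8.tag = 19  [D.ok * 2 - 35]
17. n8.key = 1  [D.ok + b.tag - 46]
18. n10.lab = "um"  ["um"]
19. n10.hot = false  [B₀.hot > 3]
20. n11.tag = 15  [terminal]
21. n10.key = 28  [len(C.lab) + 26]
22. n12.hot = 26  [B₀.hot + 23]
23. n12.idx = true  [D.tag > 18]
24. n13.tag = 14  [terminal]
25. n12.lim = 16  [(if B.idx then b.tag else B.hot) + 2]
26. n7.lim = 5  [B₁.lim * -2 + 37]
27. n0.cnt = 21  [D.key * -1 + 14]
28. n0.lab = 0  [D.tag - 19]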